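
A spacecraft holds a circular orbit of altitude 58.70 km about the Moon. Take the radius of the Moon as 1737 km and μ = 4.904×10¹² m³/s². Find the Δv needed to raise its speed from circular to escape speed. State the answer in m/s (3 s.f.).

Δv ≈ 685 m/s

r = 1737 + 58.70 = 1795.7 km = 1.7957×10⁶ m.
Circular speed v_c = √(μ/r) = 1653 m/s.
Escape speed v_esc = √(2μ/r) = √2 × v_c = 2337 m/s.
Δv = v_esc − v_c = 684.5 m/s.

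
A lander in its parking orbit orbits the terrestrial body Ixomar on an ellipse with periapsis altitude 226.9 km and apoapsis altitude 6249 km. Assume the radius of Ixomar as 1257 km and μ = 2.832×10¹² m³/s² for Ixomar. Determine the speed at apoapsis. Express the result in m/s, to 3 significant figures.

r_p = 1257 + 226.9 = 1483.9 km = 1.4839×10⁶ m.
r_a = 1257 + 6249 = 7506.0 km = 7.5060×10⁶ m.
Semi-major axis a = (r_p + r_a)/2 = 4494.9 km = 4.495×10⁶ m.
Vis-viva: v² = μ(2/r − 1/a) = 2.832×10¹² × (2.665×10⁻⁷ − 2.225×10⁻⁷) = 1.246×10⁵ m²/s².
v = 352.9 m/s.

v ≈ 353 m/s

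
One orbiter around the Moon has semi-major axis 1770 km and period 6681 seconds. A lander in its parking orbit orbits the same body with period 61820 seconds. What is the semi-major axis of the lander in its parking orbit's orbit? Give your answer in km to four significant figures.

Kepler's third law: a³ ∝ T², so a₂ = a₁ (T₂/T₁)^(2/3).
T₂/T₁ = 9.253, (T₂/T₁)^(2/3) = 4.407.
a₂ = 1770 × 4.407 = 7801 km.

a₂ ≈ 7801 km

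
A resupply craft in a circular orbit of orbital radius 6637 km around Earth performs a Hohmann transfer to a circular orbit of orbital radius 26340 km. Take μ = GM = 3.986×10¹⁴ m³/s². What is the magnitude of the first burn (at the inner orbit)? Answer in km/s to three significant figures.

r₁ = 6637 km = 6.637×10⁶ m.
r₂ = 26340 km = 2.634×10⁷ m.
Transfer ellipse a_t = (r₁ + r₂)/2 = 1.649×10⁷ m.
At r₁: circular v_c1 = √(μ/r₁) = 7750 m/s; transfer-perigee v_p = √[μ(2/r₁ − 1/a_t)] = 9795 m/s.
Δv₁ = v_p − v_c1 = 2045 m/s.
= 2.045 km/s.

Δv ≈ 2.05 km/s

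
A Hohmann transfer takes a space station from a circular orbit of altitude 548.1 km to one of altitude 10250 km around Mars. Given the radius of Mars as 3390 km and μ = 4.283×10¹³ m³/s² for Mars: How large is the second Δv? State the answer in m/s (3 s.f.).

Δv ≈ 586 m/s

r₁ = 3390 + 548.1 = 3938.1 km = 3.9381×10⁶ m.
r₂ = 3390 + 10250 = 13640 km = 1.3640×10⁷ m.
Transfer ellipse a_t = (r₁ + r₂)/2 = 8.789×10⁶ m.
At r₁: circular v_c1 = √(μ/r₁) = 3298 m/s; transfer-periapsis v_p = √[μ(2/r₁ − 1/a_t)] = 4108 m/s.
At r₂: circular v_c2 = √(μ/r₂) = 1772 m/s; transfer-apoapsis v_a = √[μ(2/r₂ − 1/a_t)] = 1186 m/s.
Δv₂ = v_c2 − v_a = 585.9 m/s.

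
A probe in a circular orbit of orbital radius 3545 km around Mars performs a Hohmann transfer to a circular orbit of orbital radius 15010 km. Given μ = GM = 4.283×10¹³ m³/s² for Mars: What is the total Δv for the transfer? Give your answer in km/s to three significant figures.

r₁ = 3545 km = 3.545×10⁶ m.
r₂ = 15010 km = 1.501×10⁷ m.
Transfer ellipse a_t = (r₁ + r₂)/2 = 9.278×10⁶ m.
At r₁: circular v_c1 = √(μ/r₁) = 3476 m/s; transfer-periapsis v_p = √[μ(2/r₁ − 1/a_t)] = 4421 m/s.
Δv₁ = v_p − v_c1 = 945.3 m/s.
At r₂: circular v_c2 = √(μ/r₂) = 1689 m/s; transfer-apoapsis v_a = √[μ(2/r₂ − 1/a_t)] = 1044 m/s.
Δv₂ = v_c2 − v_a = 645.0 m/s.
Total Δv = Δv₁ + Δv₂ = 1590 m/s = 1.590 km/s.

Δv_total ≈ 1.59 km/s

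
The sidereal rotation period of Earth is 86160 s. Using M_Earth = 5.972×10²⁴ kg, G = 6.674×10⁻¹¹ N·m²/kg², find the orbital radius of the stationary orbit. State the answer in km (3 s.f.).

μ = GM = 6.674×10⁻¹¹ × 5.972×10²⁴ = 3.986×10¹⁴ m³/s².
A synchronous orbit has period T, so by Kepler's third law a = (μT²/4π²)^(1/3).
μT²/4π² = 3.986×10¹⁴ × (8.616×10⁴)² / 39.48 = 7.495×10²² m³.
a = 4.216×10⁷ m = 42162 km.

r_sync ≈ 42200 km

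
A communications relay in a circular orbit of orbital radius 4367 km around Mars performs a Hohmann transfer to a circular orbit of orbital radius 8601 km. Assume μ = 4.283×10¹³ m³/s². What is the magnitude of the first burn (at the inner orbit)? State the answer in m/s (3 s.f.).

r₁ = 4367 km = 4.367×10⁶ m.
r₂ = 8601 km = 8.601×10⁶ m.
Transfer ellipse a_t = (r₁ + r₂)/2 = 6.484×10⁶ m.
At r₁: circular v_c1 = √(μ/r₁) = 3132 m/s; transfer-periapsis v_p = √[μ(2/r₁ − 1/a_t)] = 3607 m/s.
Δv₁ = v_p − v_c1 = 475.2 m/s.

Δv ≈ 475 m/s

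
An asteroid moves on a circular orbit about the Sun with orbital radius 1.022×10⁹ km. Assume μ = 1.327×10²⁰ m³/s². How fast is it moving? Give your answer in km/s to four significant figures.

v ≈ 11.39 km/s

r = 1.022×10⁹ km = 1.022×10¹² m.
For a circular orbit v = √(μ/r) = √(1.327×10²⁰ / 1.022×10¹²) = √(1.298×10⁸) = 11390 m/s.
That is 11.39 km/s.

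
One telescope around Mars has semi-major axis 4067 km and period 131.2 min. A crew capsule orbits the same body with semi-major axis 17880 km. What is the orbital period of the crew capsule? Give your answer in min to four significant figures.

T₂ ≈ 1209 min

Kepler's third law: T² ∝ a³, so T₂ = T₁ (a₂/a₁)^(3/2).
a₂/a₁ = 4.396, (a₂/a₁)^(3/2) = 9.218.
T₂ = 131.2 × 9.218 = 1209 min.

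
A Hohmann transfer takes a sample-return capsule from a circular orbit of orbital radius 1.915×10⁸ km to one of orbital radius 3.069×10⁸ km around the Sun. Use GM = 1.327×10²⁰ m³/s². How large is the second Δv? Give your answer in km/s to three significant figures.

r₁ = 1.915×10⁸ km = 1.915×10¹¹ m.
r₂ = 3.069×10⁸ km = 3.069×10¹¹ m.
Transfer ellipse a_t = (r₁ + r₂)/2 = 2.492×10¹¹ m.
At r₁: circular v_c1 = √(μ/r₁) = 26320 m/s; transfer-perihelion v_p = √[μ(2/r₁ − 1/a_t)] = 29210 m/s.
At r₂: circular v_c2 = √(μ/r₂) = 20790 m/s; transfer-aphelion v_a = √[μ(2/r₂ − 1/a_t)] = 18230 m/s.
Δv₂ = v_c2 − v_a = 2566 m/s.
= 2.566 km/s.

Δv ≈ 2.57 km/s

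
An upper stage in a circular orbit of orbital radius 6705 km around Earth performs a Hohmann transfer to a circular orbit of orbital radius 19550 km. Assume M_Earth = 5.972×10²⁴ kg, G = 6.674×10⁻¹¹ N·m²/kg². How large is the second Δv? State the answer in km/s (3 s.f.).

μ = GM = 6.674×10⁻¹¹ × 5.972×10²⁴ = 3.986×10¹⁴ m³/s².
r₁ = 6705 km = 6.705×10⁶ m.
r₂ = 19550 km = 1.955×10⁷ m.
Transfer ellipse a_t = (r₁ + r₂)/2 = 1.313×10⁷ m.
At r₁: circular v_c1 = √(μ/r₁) = 7710 m/s; transfer-perigee v_p = √[μ(2/r₁ − 1/a_t)] = 9409 m/s.
At r₂: circular v_c2 = √(μ/r₂) = 4515 m/s; transfer-apogee v_a = √[μ(2/r₂ − 1/a_t)] = 3227 m/s.
Δv₂ = v_c2 − v_a = 1288 m/s.
= 1.288 km/s.

Δv ≈ 1.29 km/s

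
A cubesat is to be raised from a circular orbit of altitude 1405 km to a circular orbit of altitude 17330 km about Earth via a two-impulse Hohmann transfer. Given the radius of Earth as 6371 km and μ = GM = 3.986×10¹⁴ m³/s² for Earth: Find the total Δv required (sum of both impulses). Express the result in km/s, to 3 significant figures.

Δv_total ≈ 2.84 km/s

r₁ = 6371 + 1405 = 7776.0 km = 7.7760×10⁶ m.
r₂ = 6371 + 17330 = 23701 km = 2.3701×10⁷ m.
Transfer ellipse a_t = (r₁ + r₂)/2 = 1.574×10⁷ m.
At r₁: circular v_c1 = √(μ/r₁) = 7160 m/s; transfer-perigee v_p = √[μ(2/r₁ − 1/a_t)] = 8786 m/s.
Δv₁ = v_p − v_c1 = 1626 m/s.
At r₂: circular v_c2 = √(μ/r₂) = 4101 m/s; transfer-apogee v_a = √[μ(2/r₂ − 1/a_t)] = 2883 m/s.
Δv₂ = v_c2 − v_a = 1218 m/s.
Total Δv = Δv₁ + Δv₂ = 2845 m/s = 2.845 km/s.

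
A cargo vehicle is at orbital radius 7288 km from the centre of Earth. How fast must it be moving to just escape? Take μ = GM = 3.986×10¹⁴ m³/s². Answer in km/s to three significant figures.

v_esc ≈ 10.5 km/s

r = 7288 km = 7.288×10⁶ m.
Escape speed v_esc = √(2μ/r) = √(2 × 3.986×10¹⁴ / 7.288×10⁶) = √(1.094×10⁸) = 10460 m/s.
= 10.46 km/s.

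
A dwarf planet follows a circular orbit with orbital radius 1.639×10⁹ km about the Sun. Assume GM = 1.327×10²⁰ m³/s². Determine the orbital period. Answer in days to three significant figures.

T ≈ 13200 days

r = 1.639×10⁹ km = 1.639×10¹² m.
Kepler's third law: T = 2π√(r³/μ) = 2π√((1.639×10¹²)³ / 1.327×10²⁰).
r³/μ = 3.318×10¹⁶ s², so T = 2π × 1.822×10⁸ = 1.144×10⁹ s.
Converting: 1.144×10⁹ s ÷ 86400 = 13250 days.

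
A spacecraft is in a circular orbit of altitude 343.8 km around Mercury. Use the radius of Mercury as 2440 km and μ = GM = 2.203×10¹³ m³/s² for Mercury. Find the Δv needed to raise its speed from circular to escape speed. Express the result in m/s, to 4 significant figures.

Δv ≈ 1165 m/s

r = 2440 + 343.8 = 2783.8 km = 2.7838×10⁶ m.
Circular speed v_c = √(μ/r) = 2813 m/s.
Escape speed v_esc = √(2μ/r) = √2 × v_c = 3978 m/s.
Δv = v_esc − v_c = 1165 m/s.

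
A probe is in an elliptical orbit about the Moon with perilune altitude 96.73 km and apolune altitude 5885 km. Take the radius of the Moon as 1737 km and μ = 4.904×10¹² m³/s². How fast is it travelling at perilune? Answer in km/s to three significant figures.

r_p = 1737 + 96.73 = 1833.7 km = 1.8337×10⁶ m.
r_a = 1737 + 5885 = 7622.0 km = 7.6220×10⁶ m.
Semi-major axis a = (r_p + r_a)/2 = 4727.9 km = 4.728×10⁶ m.
Vis-viva: v² = μ(2/r − 1/a) = 4.904×10¹² × (1.091×10⁻⁶ − 2.115×10⁻⁷) = 4.311×10⁶ m²/s².
v = 2076 m/s = 2.076 km/s.

v ≈ 2.08 km/s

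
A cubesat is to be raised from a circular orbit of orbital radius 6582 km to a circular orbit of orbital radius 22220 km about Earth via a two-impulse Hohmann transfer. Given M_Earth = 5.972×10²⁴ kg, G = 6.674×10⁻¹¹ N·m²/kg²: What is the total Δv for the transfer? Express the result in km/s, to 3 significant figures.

μ = GM = 6.674×10⁻¹¹ × 5.972×10²⁴ = 3.986×10¹⁴ m³/s².
r₁ = 6582 km = 6.582×10⁶ m.
r₂ = 22220 km = 2.222×10⁷ m.
Transfer ellipse a_t = (r₁ + r₂)/2 = 1.440×10⁷ m.
At r₁: circular v_c1 = √(μ/r₁) = 7782 m/s; transfer-perigee v_p = √[μ(2/r₁ − 1/a_t)] = 9666 m/s.
Δv₁ = v_p − v_c1 = 1884 m/s.
At r₂: circular v_c2 = √(μ/r₂) = 4235 m/s; transfer-apogee v_a = √[μ(2/r₂ − 1/a_t)] = 2863 m/s.
Δv₂ = v_c2 − v_a = 1372 m/s.
Total Δv = Δv₁ + Δv₂ = 3256 m/s = 3.256 km/s.

Δv_total ≈ 3.26 km/s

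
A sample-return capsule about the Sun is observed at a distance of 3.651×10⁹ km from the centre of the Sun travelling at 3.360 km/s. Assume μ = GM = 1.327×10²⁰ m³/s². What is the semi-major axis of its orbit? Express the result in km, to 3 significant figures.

a ≈ 2.16×10⁹ km

r = 3.651×10¹² m.
Specific orbital energy ε = v²/2 − μ/r = (3360)²/2 − 1.327×10²⁰/3.651×10¹² = -3.070×10⁷ J/kg.
Since ε = −μ/(2a), a = −μ/(2ε) = 2.161×10¹² m = 2.1611×10⁹ km.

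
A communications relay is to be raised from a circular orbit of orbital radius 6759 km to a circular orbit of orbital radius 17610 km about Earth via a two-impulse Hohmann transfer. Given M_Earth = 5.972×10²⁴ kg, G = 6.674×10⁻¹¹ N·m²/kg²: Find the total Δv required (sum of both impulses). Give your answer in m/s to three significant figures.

μ = GM = 6.674×10⁻¹¹ × 5.972×10²⁴ = 3.986×10¹⁴ m³/s².
r₁ = 6759 km = 6.759×10⁶ m.
r₂ = 17610 km = 1.761×10⁷ m.
Transfer ellipse a_t = (r₁ + r₂)/2 = 1.218×10⁷ m.
At r₁: circular v_c1 = √(μ/r₁) = 7679 m/s; transfer-perigee v_p = √[μ(2/r₁ − 1/a_t)] = 9232 m/s.
Δv₁ = v_p − v_c1 = 1553 m/s.
At r₂: circular v_c2 = √(μ/r₂) = 4757 m/s; transfer-apogee v_a = √[μ(2/r₂ − 1/a_t)] = 3543 m/s.
Δv₂ = v_c2 − v_a = 1214 m/s.
Total Δv = Δv₁ + Δv₂ = 2767 m/s.

Δv_total ≈ 2770 m/s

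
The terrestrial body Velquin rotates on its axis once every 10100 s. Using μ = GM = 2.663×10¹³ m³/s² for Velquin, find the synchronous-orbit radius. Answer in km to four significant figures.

r_sync ≈ 4098 km

A synchronous orbit has period T, so by Kepler's third law a = (μT²/4π²)^(1/3).
μT²/4π² = 2.663×10¹³ × (1.010×10⁴)² / 39.48 = 6.881×10¹⁹ m³.
a = 4.098×10⁶ m = 4097.8 km.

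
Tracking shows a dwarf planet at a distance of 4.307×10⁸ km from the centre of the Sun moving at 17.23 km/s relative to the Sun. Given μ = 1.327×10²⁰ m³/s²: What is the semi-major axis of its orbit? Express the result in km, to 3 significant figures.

r = 4.307×10¹¹ m.
Specific orbital energy ε = v²/2 − μ/r = (17230)²/2 − 1.327×10²⁰/4.307×10¹¹ = -1.597×10⁸ J/kg.
Since ε = −μ/(2a), a = −μ/(2ε) = 4.156×10¹¹ m = 4.1555×10⁸ km.

a ≈ 4.16×10⁸ km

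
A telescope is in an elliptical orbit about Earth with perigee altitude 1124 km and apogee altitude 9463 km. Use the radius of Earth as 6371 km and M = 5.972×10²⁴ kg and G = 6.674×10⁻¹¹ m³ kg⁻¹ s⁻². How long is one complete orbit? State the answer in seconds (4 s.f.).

T ≈ 12540 seconds

μ = GM = 6.674×10⁻¹¹ × 5.972×10²⁴ = 3.986×10¹⁴ m³/s².
r_p = 6371 + 1124 = 7495.0 km = 7.4950×10⁶ m.
r_a = 6371 + 9463 = 15834 km = 1.5834×10⁷ m.
Semi-major axis a = (r_p + r_a)/2 = (7495.0 + 15834)/2 = 11664 km = 1.166×10⁷ m.
By Kepler's third law T = 2π√(a³/μ) = 2π × 1.995×10³ = 1.254×10⁴ s.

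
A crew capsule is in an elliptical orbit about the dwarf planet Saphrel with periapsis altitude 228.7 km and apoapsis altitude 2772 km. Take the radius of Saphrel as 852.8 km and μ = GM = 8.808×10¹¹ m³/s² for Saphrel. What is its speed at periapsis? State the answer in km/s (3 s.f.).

v ≈ 1.12 km/s

r_p = 852.8 + 228.7 = 1081.5 km = 1.0815×10⁶ m.
r_a = 852.8 + 2772 = 3624.8 km = 3.6248×10⁶ m.
Semi-major axis a = (r_p + r_a)/2 = 2353.2 km = 2.353×10⁶ m.
Vis-viva: v² = μ(2/r − 1/a) = 8.808×10¹¹ × (1.849×10⁻⁶ − 4.250×10⁻⁷) = 1.255×10⁶ m²/s².
v = 1120 m/s = 1.120 km/s.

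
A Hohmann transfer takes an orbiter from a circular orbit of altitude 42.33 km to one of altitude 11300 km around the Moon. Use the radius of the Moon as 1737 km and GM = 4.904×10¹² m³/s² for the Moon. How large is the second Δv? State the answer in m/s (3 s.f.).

r₁ = 1737 + 42.33 = 1779.3 km = 1.7793×10⁶ m.
r₂ = 1737 + 11300 = 13037 km = 1.3037×10⁷ m.
Transfer ellipse a_t = (r₁ + r₂)/2 = 7.408×10⁶ m.
At r₁: circular v_c1 = √(μ/r₁) = 1660 m/s; transfer-perilune v_p = √[μ(2/r₁ − 1/a_t)] = 2202 m/s.
At r₂: circular v_c2 = √(μ/r₂) = 613.3 m/s; transfer-apolune v_a = √[μ(2/r₂ − 1/a_t)] = 300.6 m/s.
Δv₂ = v_c2 − v_a = 312.7 m/s.

Δv ≈ 313 m/s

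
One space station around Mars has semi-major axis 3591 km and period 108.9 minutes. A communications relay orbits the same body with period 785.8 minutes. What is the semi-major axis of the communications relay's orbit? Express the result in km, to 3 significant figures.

Kepler's third law: a³ ∝ T², so a₂ = a₁ (T₂/T₁)^(2/3).
T₂/T₁ = 7.216, (T₂/T₁)^(2/3) = 3.734.
a₂ = 3591 × 3.734 = 13410 km.

a₂ ≈ 13400 km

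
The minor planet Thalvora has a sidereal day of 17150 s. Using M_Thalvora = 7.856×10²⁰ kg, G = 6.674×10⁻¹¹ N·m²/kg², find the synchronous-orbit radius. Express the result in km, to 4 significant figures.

r_sync ≈ 731.0 km

μ = GM = 6.674×10⁻¹¹ × 7.856×10²⁰ = 5.243×10¹⁰ m³/s².
A synchronous orbit has period T, so by Kepler's third law a = (μT²/4π²)^(1/3).
μT²/4π² = 5.243×10¹⁰ × (1.715×10⁴)² / 39.48 = 3.906×10¹⁷ m³.
a = 7.310×10⁵ m = 731.00 km.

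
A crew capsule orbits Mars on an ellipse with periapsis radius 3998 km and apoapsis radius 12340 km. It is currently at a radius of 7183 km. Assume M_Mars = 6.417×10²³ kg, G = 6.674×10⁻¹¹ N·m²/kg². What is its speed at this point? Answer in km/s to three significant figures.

μ = GM = 6.674×10⁻¹¹ × 6.417×10²³ = 4.283×10¹³ m³/s².
Semi-major axis a = (r_p + r_a)/2 = 8169.0 km = 8.169×10⁶ m.
Vis-viva: v² = μ(2/r − 1/a) = 4.283×10¹³ × (2.784×10⁻⁷ − 1.224×10⁻⁷) = 6.682×10⁶ m²/s².
v = 2585 m/s = 2.585 km/s.

v ≈ 2.58 km/s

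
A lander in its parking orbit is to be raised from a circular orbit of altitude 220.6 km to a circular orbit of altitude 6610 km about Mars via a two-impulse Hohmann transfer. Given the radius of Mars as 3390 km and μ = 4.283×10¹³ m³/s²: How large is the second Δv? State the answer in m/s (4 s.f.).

r₁ = 3390 + 220.6 = 3610.6 km = 3.6106×10⁶ m.
r₂ = 3390 + 6610 = 10000 km = 1.0000×10⁷ m.
Transfer ellipse a_t = (r₁ + r₂)/2 = 6.805×10⁶ m.
At r₁: circular v_c1 = √(μ/r₁) = 3444 m/s; transfer-periapsis v_p = √[μ(2/r₁ − 1/a_t)] = 4175 m/s.
At r₂: circular v_c2 = √(μ/r₂) = 2070 m/s; transfer-apoapsis v_a = √[μ(2/r₂ − 1/a_t)] = 1507 m/s.
Δv₂ = v_c2 − v_a = 562.1 m/s.

Δv ≈ 562.1 m/s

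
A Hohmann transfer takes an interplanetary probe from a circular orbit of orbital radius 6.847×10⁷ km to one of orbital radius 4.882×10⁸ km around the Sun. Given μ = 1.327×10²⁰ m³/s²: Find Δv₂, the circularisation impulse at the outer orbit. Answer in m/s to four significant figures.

Δv ≈ 8310 m/s

r₁ = 6.847×10⁷ km = 6.847×10¹⁰ m.
r₂ = 4.882×10⁸ km = 4.882×10¹¹ m.
Transfer ellipse a_t = (r₁ + r₂)/2 = 2.783×10¹¹ m.
At r₁: circular v_c1 = √(μ/r₁) = 44020 m/s; transfer-perihelion v_p = √[μ(2/r₁ − 1/a_t)] = 58300 m/s.
At r₂: circular v_c2 = √(μ/r₂) = 16490 m/s; transfer-aphelion v_a = √[μ(2/r₂ − 1/a_t)] = 8177 m/s.
Δv₂ = v_c2 − v_a = 8310 m/s.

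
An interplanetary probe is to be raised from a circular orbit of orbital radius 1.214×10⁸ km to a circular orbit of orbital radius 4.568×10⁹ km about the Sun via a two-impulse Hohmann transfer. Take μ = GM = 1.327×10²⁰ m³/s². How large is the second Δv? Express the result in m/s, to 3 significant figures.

r₁ = 1.214×10⁸ km = 1.214×10¹¹ m.
r₂ = 4.568×10⁹ km = 4.568×10¹² m.
Transfer ellipse a_t = (r₁ + r₂)/2 = 2.345×10¹² m.
At r₁: circular v_c1 = √(μ/r₁) = 33060 m/s; transfer-perihelion v_p = √[μ(2/r₁ − 1/a_t)] = 46150 m/s.
At r₂: circular v_c2 = √(μ/r₂) = 5390 m/s; transfer-aphelion v_a = √[μ(2/r₂ − 1/a_t)] = 1226 m/s.
Δv₂ = v_c2 − v_a = 4163 m/s.

Δv ≈ 4160 m/s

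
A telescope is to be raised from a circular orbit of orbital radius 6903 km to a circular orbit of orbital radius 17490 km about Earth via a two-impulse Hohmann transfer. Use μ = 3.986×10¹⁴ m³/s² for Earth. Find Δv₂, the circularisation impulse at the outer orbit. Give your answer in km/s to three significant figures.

r₁ = 6903 km = 6.903×10⁶ m.
r₂ = 17490 km = 1.749×10⁷ m.
Transfer ellipse a_t = (r₁ + r₂)/2 = 1.220×10⁷ m.
At r₁: circular v_c1 = √(μ/r₁) = 7599 m/s; transfer-perigee v_p = √[μ(2/r₁ − 1/a_t)] = 9100 m/s.
At r₂: circular v_c2 = √(μ/r₂) = 4774 m/s; transfer-apogee v_a = √[μ(2/r₂ − 1/a_t)] = 3591 m/s.
Δv₂ = v_c2 − v_a = 1182 m/s.
= 1.182 km/s.

Δv ≈ 1.18 km/s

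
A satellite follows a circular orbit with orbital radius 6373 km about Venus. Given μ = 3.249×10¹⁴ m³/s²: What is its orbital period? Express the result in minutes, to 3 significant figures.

T ≈ 93.5 minutes

r = 6373 km = 6.373×10⁶ m.
Kepler's third law: T = 2π√(r³/μ) = 2π√((6.373×10⁶)³ / 3.249×10¹⁴).
r³/μ = 7.967×10⁵ s², so T = 2π × 8.926×10² = 5.608×10³ s.
Converting: 5.608×10³ s ÷ 60.00 = 93.47 minutes.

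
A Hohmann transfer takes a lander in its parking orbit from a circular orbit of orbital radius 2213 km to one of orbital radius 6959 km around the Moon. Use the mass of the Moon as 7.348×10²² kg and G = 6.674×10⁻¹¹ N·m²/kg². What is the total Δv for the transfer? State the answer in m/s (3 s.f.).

Δv_total ≈ 601 m/s

μ = GM = 6.674×10⁻¹¹ × 7.348×10²² = 4.904×10¹² m³/s².
r₁ = 2213 km = 2.213×10⁶ m.
r₂ = 6959 km = 6.959×10⁶ m.
Transfer ellipse a_t = (r₁ + r₂)/2 = 4.586×10⁶ m.
At r₁: circular v_c1 = √(μ/r₁) = 1489 m/s; transfer-perilune v_p = √[μ(2/r₁ − 1/a_t)] = 1834 m/s.
Δv₁ = v_p − v_c1 = 345.1 m/s.
At r₂: circular v_c2 = √(μ/r₂) = 839.5 m/s; transfer-apolune v_a = √[μ(2/r₂ − 1/a_t)] = 583.1 m/s.
Δv₂ = v_c2 − v_a = 256.3 m/s.
Total Δv = Δv₁ + Δv₂ = 601.5 m/s.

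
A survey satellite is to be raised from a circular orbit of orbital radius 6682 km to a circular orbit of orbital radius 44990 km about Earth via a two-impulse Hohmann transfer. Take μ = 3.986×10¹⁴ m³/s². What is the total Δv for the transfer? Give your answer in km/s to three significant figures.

r₁ = 6682 km = 6.682×10⁶ m.
r₂ = 44990 km = 4.499×10⁷ m.
Transfer ellipse a_t = (r₁ + r₂)/2 = 2.584×10⁷ m.
At r₁: circular v_c1 = √(μ/r₁) = 7724 m/s; transfer-perigee v_p = √[μ(2/r₁ − 1/a_t)] = 10190 m/s.
Δv₁ = v_p − v_c1 = 2469 m/s.
At r₂: circular v_c2 = √(μ/r₂) = 2977 m/s; transfer-apogee v_a = √[μ(2/r₂ − 1/a_t)] = 1514 m/s.
Δv₂ = v_c2 − v_a = 1463 m/s.
Total Δv = Δv₁ + Δv₂ = 3931 m/s = 3.931 km/s.

Δv_total ≈ 3.93 km/s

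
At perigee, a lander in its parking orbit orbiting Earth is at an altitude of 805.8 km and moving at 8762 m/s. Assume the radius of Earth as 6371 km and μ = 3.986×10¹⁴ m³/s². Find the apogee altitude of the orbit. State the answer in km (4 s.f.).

apogee altitude ≈ 9689 km

r_p = 6371 + 805.8 = 7176.8 km = 7.177×10⁶ m.
Specific energy ε = v²/2 − μ/r = -1.715×10⁷ J/kg, so a = −μ/(2ε) = 1.162×10⁷ m.
The apsides satisfy r_p + r_a = 2a, so the apogee radius is 2a − r_p = 1.606×10⁷ m = 16060 km.
Apogee altitude = 16060 − 6371 = 9689.1 km.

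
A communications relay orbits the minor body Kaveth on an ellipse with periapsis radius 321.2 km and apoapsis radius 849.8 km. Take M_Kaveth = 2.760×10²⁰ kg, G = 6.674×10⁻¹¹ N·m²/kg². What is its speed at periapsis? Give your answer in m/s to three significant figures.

μ = GM = 6.674×10⁻¹¹ × 2.760×10²⁰ = 1.842×10¹⁰ m³/s².
Semi-major axis a = (r_p + r_a)/2 = 585.50 km = 5.855×10⁵ m.
Vis-viva: v² = μ(2/r − 1/a) = 1.842×10¹⁰ × (6.227×10⁻⁶ − 1.708×10⁻⁶) = 8.324×10⁴ m²/s².
v = 288.5 m/s.

v ≈ 289 m/s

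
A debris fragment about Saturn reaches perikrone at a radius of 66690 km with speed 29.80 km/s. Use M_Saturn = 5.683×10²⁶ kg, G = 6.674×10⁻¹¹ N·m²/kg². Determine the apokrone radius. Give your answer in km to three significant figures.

μ = GM = 6.674×10⁻¹¹ × 5.683×10²⁶ = 3.793×10¹⁶ m³/s².
r_p = 6.669×10⁷ m.
Specific energy ε = v²/2 − μ/r = -1.247×10⁸ J/kg, so a = −μ/(2ε) = 1.521×10⁸ m.
The apsides satisfy r_p + r_a = 2a, so the apokrone radius is 2a − r_p = 2.375×10⁸ m = 2.3745×10⁵ km.

apokrone radius ≈ 2.37×10⁵ km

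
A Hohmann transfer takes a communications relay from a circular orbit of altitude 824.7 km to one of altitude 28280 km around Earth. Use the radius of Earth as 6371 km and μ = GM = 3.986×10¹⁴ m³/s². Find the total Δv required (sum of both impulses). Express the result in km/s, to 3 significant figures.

r₁ = 6371 + 824.7 = 7195.7 km = 7.1957×10⁶ m.
r₂ = 6371 + 28280 = 34651 km = 3.4651×10⁷ m.
Transfer ellipse a_t = (r₁ + r₂)/2 = 2.092×10⁷ m.
At r₁: circular v_c1 = √(μ/r₁) = 7443 m/s; transfer-perigee v_p = √[μ(2/r₁ − 1/a_t)] = 9578 m/s.
Δv₁ = v_p − v_c1 = 2135 m/s.
At r₂: circular v_c2 = √(μ/r₂) = 3392 m/s; transfer-apogee v_a = √[μ(2/r₂ − 1/a_t)] = 1989 m/s.
Δv₂ = v_c2 − v_a = 1403 m/s.
Total Δv = Δv₁ + Δv₂ = 3538 m/s = 3.538 km/s.

Δv_total ≈ 3.54 km/s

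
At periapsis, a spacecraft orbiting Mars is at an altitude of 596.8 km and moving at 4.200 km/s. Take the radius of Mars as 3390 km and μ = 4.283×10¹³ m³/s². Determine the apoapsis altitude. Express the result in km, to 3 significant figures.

apoapsis altitude ≈ 14900 km

r_p = 3390 + 596.8 = 3986.8 km = 3.987×10⁶ m.
Specific energy ε = v²/2 − μ/r = -1.923×10⁶ J/kg, so a = −μ/(2ε) = 1.114×10⁷ m.
The apsides satisfy r_p + r_a = 2a, so the apoapsis radius is 2a − r_p = 1.829×10⁷ m = 18286 km.
Apoapsis altitude = 18286 − 3390 = 14896 km.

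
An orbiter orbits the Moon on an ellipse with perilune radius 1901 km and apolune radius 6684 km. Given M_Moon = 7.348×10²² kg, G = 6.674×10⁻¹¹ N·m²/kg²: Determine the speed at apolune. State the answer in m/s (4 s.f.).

v ≈ 570.0 m/s

μ = GM = 6.674×10⁻¹¹ × 7.348×10²² = 4.904×10¹² m³/s².
Semi-major axis a = (r_p + r_a)/2 = 4292.5 km = 4.292×10⁶ m.
Vis-viva: v² = μ(2/r − 1/a) = 4.904×10¹² × (2.992×10⁻⁷ − 2.330×10⁻⁷) = 3.249×10⁵ m²/s².
v = 570.0 m/s.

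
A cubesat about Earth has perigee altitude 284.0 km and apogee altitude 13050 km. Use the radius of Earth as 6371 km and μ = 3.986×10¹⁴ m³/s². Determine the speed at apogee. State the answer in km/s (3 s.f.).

v ≈ 3.24 km/s

r_p = 6371 + 284.0 = 6655.0 km = 6.6550×10⁶ m.
r_a = 6371 + 13050 = 19421 km = 1.9421×10⁷ m.
Semi-major axis a = (r_p + r_a)/2 = 13038 km = 1.304×10⁷ m.
Vis-viva: v² = μ(2/r − 1/a) = 3.986×10¹⁴ × (1.030×10⁻⁷ − 7.670×10⁻⁸) = 1.048×10⁷ m²/s².
v = 3237 m/s = 3.237 km/s.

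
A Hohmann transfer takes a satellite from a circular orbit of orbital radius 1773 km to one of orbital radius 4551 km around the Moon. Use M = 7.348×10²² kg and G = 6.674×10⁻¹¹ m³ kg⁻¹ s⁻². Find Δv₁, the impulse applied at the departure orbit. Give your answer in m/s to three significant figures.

Δv ≈ 332 m/s

μ = GM = 6.674×10⁻¹¹ × 7.348×10²² = 4.904×10¹² m³/s².
r₁ = 1773 km = 1.773×10⁶ m.
r₂ = 4551 km = 4.551×10⁶ m.
Transfer ellipse a_t = (r₁ + r₂)/2 = 3.162×10⁶ m.
At r₁: circular v_c1 = √(μ/r₁) = 1663 m/s; transfer-perilune v_p = √[μ(2/r₁ − 1/a_t)] = 1995 m/s.
Δv₁ = v_p − v_c1 = 332.1 m/s.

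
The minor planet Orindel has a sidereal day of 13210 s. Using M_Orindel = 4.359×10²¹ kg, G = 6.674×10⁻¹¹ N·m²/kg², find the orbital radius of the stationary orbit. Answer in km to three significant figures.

r_sync ≈ 1090 km

μ = GM = 6.674×10⁻¹¹ × 4.359×10²¹ = 2.909×10¹¹ m³/s².
A synchronous orbit has period T, so by Kepler's third law a = (μT²/4π²)^(1/3).
μT²/4π² = 2.909×10¹¹ × (1.321×10⁴)² / 39.48 = 1.286×10¹⁸ m³.
a = 1.087×10⁶ m = 1087.4 km.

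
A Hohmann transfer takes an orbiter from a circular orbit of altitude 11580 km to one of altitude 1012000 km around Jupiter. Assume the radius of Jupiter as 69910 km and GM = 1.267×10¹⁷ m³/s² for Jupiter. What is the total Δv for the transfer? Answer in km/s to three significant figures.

Δv_total ≈ 21.1 km/s

r₁ = 69910 + 11580 = 81490 km = 8.1490×10⁷ m.
r₂ = 69910 + 1012000 = 1081900 km = 1.0819×10⁹ m.
Transfer ellipse a_t = (r₁ + r₂)/2 = 5.817×10⁸ m.
At r₁: circular v_c1 = √(μ/r₁) = 39430 m/s; transfer-perijove v_p = √[μ(2/r₁ − 1/a_t)] = 53780 m/s.
Δv₁ = v_p − v_c1 = 14340 m/s.
At r₂: circular v_c2 = √(μ/r₂) = 10820 m/s; transfer-apojove v_a = √[μ(2/r₂ − 1/a_t)] = 4050 m/s.
Δv₂ = v_c2 − v_a = 6771 m/s.
Total Δv = Δv₁ + Δv₂ = 21120 m/s = 21.12 km/s.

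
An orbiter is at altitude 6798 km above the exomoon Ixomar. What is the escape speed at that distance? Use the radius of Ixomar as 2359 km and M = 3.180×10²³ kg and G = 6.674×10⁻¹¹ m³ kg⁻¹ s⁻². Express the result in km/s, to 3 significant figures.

μ = GM = 6.674×10⁻¹¹ × 3.180×10²³ = 2.122×10¹³ m³/s².
r = 2359 + 6798 = 9157.0 km = 9.1570×10⁶ m.
Escape speed v_esc = √(2μ/r) = √(2 × 2.122×10¹³ / 9.157×10⁶) = √(4.635×10⁶) = 2153 m/s.
= 2.153 km/s.

v_esc ≈ 2.15 km/s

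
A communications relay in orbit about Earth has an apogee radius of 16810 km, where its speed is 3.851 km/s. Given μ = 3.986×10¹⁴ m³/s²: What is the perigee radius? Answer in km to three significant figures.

perigee radius ≈ 7650 km

r_a = 1.681×10⁷ m.
Specific energy ε = v²/2 − μ/r = -1.630×10⁷ J/kg, so a = −μ/(2ε) = 1.223×10⁷ m.
The apsides satisfy r_p + r_a = 2a, so the perigee radius is 2a − r_a = 7.649×10⁶ m = 7648.5 km.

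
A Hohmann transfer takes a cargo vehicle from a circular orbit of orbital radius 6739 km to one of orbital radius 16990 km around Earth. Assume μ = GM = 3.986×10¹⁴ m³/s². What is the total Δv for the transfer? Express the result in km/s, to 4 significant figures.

Δv_total ≈ 2.706 km/s

r₁ = 6739 km = 6.739×10⁶ m.
r₂ = 16990 km = 1.699×10⁷ m.
Transfer ellipse a_t = (r₁ + r₂)/2 = 1.186×10⁷ m.
At r₁: circular v_c1 = √(μ/r₁) = 7691 m/s; transfer-perigee v_p = √[μ(2/r₁ − 1/a_t)] = 9203 m/s.
Δv₁ = v_p − v_c1 = 1512 m/s.
At r₂: circular v_c2 = √(μ/r₂) = 4844 m/s; transfer-apogee v_a = √[μ(2/r₂ − 1/a_t)] = 3650 m/s.
Δv₂ = v_c2 − v_a = 1193 m/s.
Total Δv = Δv₁ + Δv₂ = 2706 m/s = 2.706 km/s.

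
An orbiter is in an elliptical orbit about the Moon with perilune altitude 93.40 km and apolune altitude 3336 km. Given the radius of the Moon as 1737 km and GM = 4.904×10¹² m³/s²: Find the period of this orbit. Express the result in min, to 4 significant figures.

T ≈ 303.3 min

r_p = 1737 + 93.40 = 1830.4 km = 1.8304×10⁶ m.
r_a = 1737 + 3336 = 5073.0 km = 5.0730×10⁶ m.
Semi-major axis a = (r_p + r_a)/2 = (1830.4 + 5073.0)/2 = 3451.7 km = 3.452×10⁶ m.
By Kepler's third law T = 2π√(a³/μ) = 2π × 2.896×10³ = 1.820×10⁴ s.
= 303.3 min.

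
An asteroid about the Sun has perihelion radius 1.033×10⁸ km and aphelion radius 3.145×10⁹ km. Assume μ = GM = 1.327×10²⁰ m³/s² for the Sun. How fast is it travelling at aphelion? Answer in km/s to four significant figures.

Semi-major axis a = (r_p + r_a)/2 = 1.6242×10⁹ km = 1.624×10¹² m.
Vis-viva: v² = μ(2/r − 1/a) = 1.327×10²⁰ × (6.359×10⁻¹³ − 6.157×10⁻¹³) = 2.684×10⁶ m²/s².
v = 1638 m/s = 1.638 km/s.

v ≈ 1.638 km/s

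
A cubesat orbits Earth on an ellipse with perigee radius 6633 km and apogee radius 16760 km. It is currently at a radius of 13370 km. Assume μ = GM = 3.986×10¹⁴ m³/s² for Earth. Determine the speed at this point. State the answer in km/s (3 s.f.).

v ≈ 5.05 km/s

Semi-major axis a = (r_p + r_a)/2 = 11696 km = 1.170×10⁷ m.
Vis-viva: v² = μ(2/r − 1/a) = 3.986×10¹⁴ × (1.496×10⁻⁷ − 8.550×10⁻⁸) = 2.555×10⁷ m²/s².
v = 5054 m/s = 5.054 km/s.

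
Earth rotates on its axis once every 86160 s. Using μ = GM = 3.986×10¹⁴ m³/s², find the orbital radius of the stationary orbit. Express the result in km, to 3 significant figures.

r_sync ≈ 42200 km

A synchronous orbit has period T, so by Kepler's third law a = (μT²/4π²)^(1/3).
μT²/4π² = 3.986×10¹⁴ × (8.616×10⁴)² / 39.48 = 7.495×10²² m³.
a = 4.216×10⁷ m = 42163 km.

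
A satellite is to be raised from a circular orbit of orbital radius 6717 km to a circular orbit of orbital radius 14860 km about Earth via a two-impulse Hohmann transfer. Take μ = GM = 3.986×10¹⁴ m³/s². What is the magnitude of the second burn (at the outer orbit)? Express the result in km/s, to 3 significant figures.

Δv ≈ 1.09 km/s

r₁ = 6717 km = 6.717×10⁶ m.
r₂ = 14860 km = 1.486×10⁷ m.
Transfer ellipse a_t = (r₁ + r₂)/2 = 1.079×10⁷ m.
At r₁: circular v_c1 = √(μ/r₁) = 7703 m/s; transfer-perigee v_p = √[μ(2/r₁ − 1/a_t)] = 9041 m/s.
At r₂: circular v_c2 = √(μ/r₂) = 5179 m/s; transfer-apogee v_a = √[μ(2/r₂ − 1/a_t)] = 4087 m/s.
Δv₂ = v_c2 − v_a = 1093 m/s.
= 1.093 km/s.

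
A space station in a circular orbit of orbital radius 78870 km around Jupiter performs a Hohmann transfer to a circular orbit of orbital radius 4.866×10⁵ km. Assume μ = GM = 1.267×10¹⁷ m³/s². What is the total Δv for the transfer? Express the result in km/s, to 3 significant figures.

Δv_total ≈ 20.1 km/s

r₁ = 78870 km = 7.887×10⁷ m.
r₂ = 4.866×10⁵ km = 4.866×10⁸ m.
Transfer ellipse a_t = (r₁ + r₂)/2 = 2.827×10⁸ m.
At r₁: circular v_c1 = √(μ/r₁) = 40080 m/s; transfer-perijove v_p = √[μ(2/r₁ − 1/a_t)] = 52580 m/s.
Δv₁ = v_p − v_c1 = 12500 m/s.
At r₂: circular v_c2 = √(μ/r₂) = 16140 m/s; transfer-apojove v_a = √[μ(2/r₂ − 1/a_t)] = 8523 m/s.
Δv₂ = v_c2 − v_a = 7614 m/s.
Total Δv = Δv₁ + Δv₂ = 20110 m/s = 20.11 km/s.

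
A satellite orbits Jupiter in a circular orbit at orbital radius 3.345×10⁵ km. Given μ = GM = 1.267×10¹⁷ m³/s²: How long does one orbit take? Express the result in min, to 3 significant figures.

T ≈ 1800 min

r = 3.345×10⁵ km = 3.345×10⁸ m.
Kepler's third law: T = 2π√(r³/μ) = 2π√((3.345×10⁸)³ / 1.267×10¹⁷).
r³/μ = 2.954×10⁸ s², so T = 2π × 1.719×10⁴ = 1.080×10⁵ s.
Converting: 1.080×10⁵ s ÷ 60.00 = 1800 min.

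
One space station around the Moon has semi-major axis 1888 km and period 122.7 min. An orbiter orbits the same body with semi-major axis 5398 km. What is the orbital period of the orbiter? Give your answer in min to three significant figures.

T₂ ≈ 593 min

Kepler's third law: T² ∝ a³, so T₂ = T₁ (a₂/a₁)^(3/2).
a₂/a₁ = 2.859, (a₂/a₁)^(3/2) = 4.834.
T₂ = 122.7 × 4.834 = 593.2 min.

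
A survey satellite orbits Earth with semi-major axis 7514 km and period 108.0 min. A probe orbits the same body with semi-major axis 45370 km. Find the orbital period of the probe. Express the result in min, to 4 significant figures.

Kepler's third law: T² ∝ a³, so T₂ = T₁ (a₂/a₁)^(3/2).
a₂/a₁ = 6.038, (a₂/a₁)^(3/2) = 14.84.
T₂ = 108.0 × 14.84 = 1602 min.

T₂ ≈ 1602 min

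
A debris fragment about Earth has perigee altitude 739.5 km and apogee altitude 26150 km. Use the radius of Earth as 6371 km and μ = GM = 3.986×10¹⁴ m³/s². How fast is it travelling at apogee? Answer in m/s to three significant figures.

r_p = 6371 + 739.5 = 7110.5 km = 7.1105×10⁶ m.
r_a = 6371 + 26150 = 32521 km = 3.2521×10⁷ m.
Semi-major axis a = (r_p + r_a)/2 = 19816 km = 1.982×10⁷ m.
Vis-viva: v² = μ(2/r − 1/a) = 3.986×10¹⁴ × (6.150×10⁻⁸ − 5.046×10⁻⁸) = 4.398×10⁶ m²/s².
v = 2097 m/s.

v ≈ 2100 m/s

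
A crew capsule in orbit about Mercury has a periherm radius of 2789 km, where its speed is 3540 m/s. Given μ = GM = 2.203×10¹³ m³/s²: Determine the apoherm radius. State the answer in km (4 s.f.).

r_p = 2.789×10⁶ m.
Specific energy ε = v²/2 − μ/r = -1.633×10⁶ J/kg, so a = −μ/(2ε) = 6.745×10⁶ m.
The apsides satisfy r_p + r_a = 2a, so the apoherm radius is 2a − r_p = 1.070×10⁷ m = 10701 km.

apoherm radius ≈ 10700 km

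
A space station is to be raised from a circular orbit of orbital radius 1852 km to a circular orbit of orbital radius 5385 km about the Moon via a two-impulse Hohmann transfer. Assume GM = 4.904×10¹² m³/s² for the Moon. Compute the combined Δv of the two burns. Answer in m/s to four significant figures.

r₁ = 1852 km = 1.852×10⁶ m.
r₂ = 5385 km = 5.385×10⁶ m.
Transfer ellipse a_t = (r₁ + r₂)/2 = 3.618×10⁶ m.
At r₁: circular v_c1 = √(μ/r₁) = 1627 m/s; transfer-perilune v_p = √[μ(2/r₁ − 1/a_t)] = 1985 m/s.
Δv₁ = v_p − v_c1 = 357.9 m/s.
At r₂: circular v_c2 = √(μ/r₂) = 954.3 m/s; transfer-apolune v_a = √[μ(2/r₂ − 1/a_t)] = 682.7 m/s.
Δv₂ = v_c2 − v_a = 271.6 m/s.
Total Δv = Δv₁ + Δv₂ = 629.4 m/s.

Δv_total ≈ 629.4 m/s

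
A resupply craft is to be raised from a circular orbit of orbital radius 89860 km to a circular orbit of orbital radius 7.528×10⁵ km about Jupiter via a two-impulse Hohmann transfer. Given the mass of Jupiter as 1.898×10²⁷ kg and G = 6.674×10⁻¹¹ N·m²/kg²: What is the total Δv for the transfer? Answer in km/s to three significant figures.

μ = GM = 6.674×10⁻¹¹ × 1.898×10²⁷ = 1.267×10¹⁷ m³/s².
r₁ = 89860 km = 8.986×10⁷ m.
r₂ = 7.528×10⁵ km = 7.528×10⁸ m.
Transfer ellipse a_t = (r₁ + r₂)/2 = 4.213×10⁸ m.
At r₁: circular v_c1 = √(μ/r₁) = 37550 m/s; transfer-perijove v_p = √[μ(2/r₁ − 1/a_t)] = 50190 m/s.
Δv₁ = v_p − v_c1 = 12640 m/s.
At r₂: circular v_c2 = √(μ/r₂) = 12970 m/s; transfer-apojove v_a = √[μ(2/r₂ − 1/a_t)] = 5991 m/s.
Δv₂ = v_c2 − v_a = 6981 m/s.
Total Δv = Δv₁ + Δv₂ = 19620 m/s = 19.62 km/s.

Δv_total ≈ 19.6 km/s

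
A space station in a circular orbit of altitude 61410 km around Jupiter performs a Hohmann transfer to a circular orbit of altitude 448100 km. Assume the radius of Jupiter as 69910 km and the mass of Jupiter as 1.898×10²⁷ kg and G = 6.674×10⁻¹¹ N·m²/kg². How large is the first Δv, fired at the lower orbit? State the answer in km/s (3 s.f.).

Δv ≈ 8.17 km/s

μ = GM = 6.674×10⁻¹¹ × 1.898×10²⁷ = 1.267×10¹⁷ m³/s².
r₁ = 69910 + 61410 = 131320 km = 1.3132×10⁸ m.
r₂ = 69910 + 448100 = 518010 km = 5.1801×10⁸ m.
Transfer ellipse a_t = (r₁ + r₂)/2 = 3.247×10⁸ m.
At r₁: circular v_c1 = √(μ/r₁) = 31060 m/s; transfer-perijove v_p = √[μ(2/r₁ − 1/a_t)] = 39230 m/s.
Δv₁ = v_p − v_c1 = 8173 m/s.
= 8.173 km/s.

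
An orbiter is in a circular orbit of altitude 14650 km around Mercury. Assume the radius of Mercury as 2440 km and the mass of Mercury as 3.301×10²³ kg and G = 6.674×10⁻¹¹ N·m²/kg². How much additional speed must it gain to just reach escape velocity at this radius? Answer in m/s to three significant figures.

Δv ≈ 470 m/s

μ = GM = 6.674×10⁻¹¹ × 3.301×10²³ = 2.203×10¹³ m³/s².
r = 2440 + 14650 = 17090 km = 1.7090×10⁷ m.
Circular speed v_c = √(μ/r) = 1135 m/s.
Escape speed v_esc = √(2μ/r) = √2 × v_c = 1606 m/s.
Δv = v_esc − v_c = 470.3 m/s.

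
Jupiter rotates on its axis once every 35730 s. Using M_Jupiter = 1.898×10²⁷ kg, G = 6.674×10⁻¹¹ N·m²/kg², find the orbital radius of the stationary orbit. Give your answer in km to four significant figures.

r_sync ≈ 1.600×10⁵ km

μ = GM = 6.674×10⁻¹¹ × 1.898×10²⁷ = 1.267×10¹⁷ m³/s².
A synchronous orbit has period T, so by Kepler's third law a = (μT²/4π²)^(1/3).
μT²/4π² = 1.267×10¹⁷ × (3.573×10⁴)² / 39.48 = 4.096×10²⁴ m³.
a = 1.600×10⁸ m = 1.6000×10⁵ km.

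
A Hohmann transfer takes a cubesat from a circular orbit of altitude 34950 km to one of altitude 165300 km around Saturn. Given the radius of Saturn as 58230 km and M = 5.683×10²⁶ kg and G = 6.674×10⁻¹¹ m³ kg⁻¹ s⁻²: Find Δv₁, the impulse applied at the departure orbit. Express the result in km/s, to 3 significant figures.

Δv ≈ 3.79 km/s

μ = GM = 6.674×10⁻¹¹ × 5.683×10²⁶ = 3.793×10¹⁶ m³/s².
r₁ = 58230 + 34950 = 93180 km = 9.3180×10⁷ m.
r₂ = 58230 + 165300 = 223530 km = 2.2353×10⁸ m.
Transfer ellipse a_t = (r₁ + r₂)/2 = 1.584×10⁸ m.
At r₁: circular v_c1 = √(μ/r₁) = 20180 m/s; transfer-perikrone v_p = √[μ(2/r₁ − 1/a_t)] = 23970 m/s.
Δv₁ = v_p − v_c1 = 3795 m/s.
= 3.795 km/s.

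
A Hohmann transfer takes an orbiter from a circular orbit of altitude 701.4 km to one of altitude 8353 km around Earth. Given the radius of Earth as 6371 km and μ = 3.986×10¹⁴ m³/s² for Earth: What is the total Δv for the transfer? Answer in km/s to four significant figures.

r₁ = 6371 + 701.4 = 7072.4 km = 7.0724×10⁶ m.
r₂ = 6371 + 8353 = 14724 km = 1.4724×10⁷ m.
Transfer ellipse a_t = (r₁ + r₂)/2 = 1.090×10⁷ m.
At r₁: circular v_c1 = √(μ/r₁) = 7507 m/s; transfer-perigee v_p = √[μ(2/r₁ − 1/a_t)] = 8726 m/s.
Δv₁ = v_p − v_c1 = 1219 m/s.
At r₂: circular v_c2 = √(μ/r₂) = 5203 m/s; transfer-apogee v_a = √[μ(2/r₂ − 1/a_t)] = 4191 m/s.
Δv₂ = v_c2 − v_a = 1012 m/s.
Total Δv = Δv₁ + Δv₂ = 2230 m/s = 2.230 km/s.

Δv_total ≈ 2.230 km/s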